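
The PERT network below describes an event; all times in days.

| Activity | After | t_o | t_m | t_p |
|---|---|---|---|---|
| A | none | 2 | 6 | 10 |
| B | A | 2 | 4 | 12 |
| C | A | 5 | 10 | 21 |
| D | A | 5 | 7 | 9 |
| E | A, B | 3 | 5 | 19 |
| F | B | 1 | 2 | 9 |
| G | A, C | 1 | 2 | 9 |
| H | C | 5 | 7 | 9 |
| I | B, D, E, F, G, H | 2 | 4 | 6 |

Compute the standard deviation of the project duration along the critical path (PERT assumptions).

te_A = (2 + 4·6 + 10)/6 = 36/6 = 6; σ²_A = ((10−2)/6)² = 1.778
te_B = (2 + 4·4 + 12)/6 = 30/6 = 5; σ²_B = ((12−2)/6)² = 2.778
te_C = (5 + 4·10 + 21)/6 = 66/6 = 11; σ²_C = ((21−5)/6)² = 7.111
te_D = (5 + 4·7 + 9)/6 = 42/6 = 7; σ²_D = ((9−5)/6)² = 0.444
te_E = (3 + 4·5 + 19)/6 = 42/6 = 7; σ²_E = ((19−3)/6)² = 7.111
te_F = (1 + 4·2 + 9)/6 = 18/6 = 3; σ²_F = ((9−1)/6)² = 1.778
te_G = (1 + 4·2 + 9)/6 = 18/6 = 3; σ²_G = ((9−1)/6)² = 1.778
te_H = (5 + 4·7 + 9)/6 = 42/6 = 7; σ²_H = ((9−5)/6)² = 0.444
te_I = (2 + 4·4 + 6)/6 = 24/6 = 4; σ²_I = ((6−2)/6)² = 0.444

Forward pass:
ES_A = 0; EF_A = 6
ES_B = 6; EF_B = 6+5 = 11
ES_C = 6; EF_C = 6+11 = 17
ES_D = 6; EF_D = 6+7 = 13
ES_E = max(EF_A=6, EF_B=11) = 11; EF_E = 11+7 = 18
ES_F = 11; EF_F = 11+3 = 14
ES_G = max(EF_A=6, EF_C=17) = 17; EF_G = 17+3 = 20
ES_H = 17; EF_H = 17+7 = 24
ES_I = max(EF_B=11, EF_D=13, EF_E=18, EF_F=14, EF_G=20, EF_H=24) = 24; EF_I = 24+4 = 28
Expected project duration μ = 28 days. Critical path: A → C → H → I.

Variance along critical path = 1.778 + 7.111 + 0.444 + 0.444 = 9.778
σ = √9.778 = 3.127 days

3.13 days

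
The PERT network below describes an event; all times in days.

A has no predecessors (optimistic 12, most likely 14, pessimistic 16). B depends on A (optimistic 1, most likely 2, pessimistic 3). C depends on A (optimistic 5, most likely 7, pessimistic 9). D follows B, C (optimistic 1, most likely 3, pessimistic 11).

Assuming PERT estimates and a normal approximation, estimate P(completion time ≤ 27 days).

te_A = (12 + 4·14 + 16)/6 = 84/6 = 14; σ²_A = ((16−12)/6)² = 0.444
te_B = (1 + 4·2 + 3)/6 = 12/6 = 2; σ²_B = ((3−1)/6)² = 0.111
te_C = (5 + 4·7 + 9)/6 = 42/6 = 7; σ²_C = ((9−5)/6)² = 0.444
te_D = (1 + 4·3 + 11)/6 = 24/6 = 4; σ²_D = ((11−1)/6)² = 2.778

Forward pass:
ES_A = 0; EF_A = 14
ES_B = 14; EF_B = 14+2 = 16
ES_C = 14; EF_C = 14+7 = 21
ES_D = max(EF_B=16, EF_C=21) = 21; EF_D = 21+4 = 25
Expected project duration μ = 25 days. Critical path: A → C → D.

Variance along critical path = 0.444 + 0.444 + 2.778 = 3.667; σ = √3.667 = 1.915 days.
Z = (27 − 25) / 1.915 = 1.044
P(T ≤ 27) = Φ(1.044) ≈ 0.852

0.852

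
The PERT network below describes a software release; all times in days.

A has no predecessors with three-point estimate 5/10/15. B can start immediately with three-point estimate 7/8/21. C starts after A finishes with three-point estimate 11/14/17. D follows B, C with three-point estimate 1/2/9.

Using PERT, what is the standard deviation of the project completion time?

te_A = (5 + 4·10 + 15)/6 = 60/6 = 10; σ²_A = ((15−5)/6)² = 2.778
te_B = (7 + 4·8 + 21)/6 = 60/6 = 10; σ²_B = ((21−7)/6)² = 5.444
te_C = (11 + 4·14 + 17)/6 = 84/6 = 14; σ²_C = ((17−11)/6)² = 1.000
te_D = (1 + 4·2 + 9)/6 = 18/6 = 3; σ²_D = ((9−1)/6)² = 1.778

Forward pass:
ES_A = 0; EF_A = 10
ES_B = 0; EF_B = 10
ES_C = 10; EF_C = 10+14 = 24
ES_D = max(EF_B=10, EF_C=24) = 24; EF_D = 24+3 = 27
Expected project duration μ = 27 days. Critical path: A → C → D.

Variance along critical path = 2.778 + 1.000 + 1.778 = 5.556
σ = √5.556 = 2.357 days

2.36 days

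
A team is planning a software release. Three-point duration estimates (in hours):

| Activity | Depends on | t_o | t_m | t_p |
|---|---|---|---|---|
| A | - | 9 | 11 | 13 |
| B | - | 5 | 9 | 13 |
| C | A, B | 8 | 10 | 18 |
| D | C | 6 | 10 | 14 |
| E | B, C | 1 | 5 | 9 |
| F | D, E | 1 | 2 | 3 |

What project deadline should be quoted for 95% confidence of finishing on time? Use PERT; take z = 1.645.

te_A = (9 + 4·11 + 13)/6 = 66/6 = 11; σ²_A = ((13−9)/6)² = 0.444
te_B = (5 + 4·9 + 13)/6 = 54/6 = 9; σ²_B = ((13−5)/6)² = 1.778
te_C = (8 + 4·10 + 18)/6 = 66/6 = 11; σ²_C = ((18−8)/6)² = 2.778
te_D = (6 + 4·10 + 14)/6 = 60/6 = 10; σ²_D = ((14−6)/6)² = 1.778
te_E = (1 + 4·5 + 9)/6 = 30/6 = 5; σ²_E = ((9−1)/6)² = 1.778
te_F = (1 + 4·2 + 3)/6 = 12/6 = 2; σ²_F = ((3−1)/6)² = 0.111

Forward pass:
ES_A = 0; EF_A = 11
ES_B = 0; EF_B = 9
ES_C = max(EF_A=11, EF_B=9) = 11; EF_C = 11+11 = 22
ES_D = 22; EF_D = 22+10 = 32
ES_E = max(EF_B=9, EF_C=22) = 22; EF_E = 22+5 = 27
ES_F = max(EF_D=32, EF_E=27) = 32; EF_F = 32+2 = 34
Expected project duration μ = 34 hours. Critical path: A → C → D → F.

Variance along critical path = 0.444 + 2.778 + 1.778 + 0.111 = 5.111; σ = 2.261 hours.
D = μ + z·σ = 34 + 1.645·2.261 = 37.7 hours

37.7 hours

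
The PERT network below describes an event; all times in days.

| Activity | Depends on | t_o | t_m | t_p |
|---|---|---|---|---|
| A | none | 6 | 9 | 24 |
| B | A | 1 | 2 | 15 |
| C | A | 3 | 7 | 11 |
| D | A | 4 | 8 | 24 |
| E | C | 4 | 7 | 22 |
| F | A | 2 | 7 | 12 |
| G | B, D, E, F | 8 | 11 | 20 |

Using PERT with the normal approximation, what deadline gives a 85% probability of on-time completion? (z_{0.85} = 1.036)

te_A = (6 + 4·9 + 24)/6 = 66/6 = 11; σ²_A = ((24−6)/6)² = 9.000
te_B = (1 + 4·2 + 15)/6 = 24/6 = 4; σ²_B = ((15−1)/6)² = 5.444
te_C = (3 + 4·7 + 11)/6 = 42/6 = 7; σ²_C = ((11−3)/6)² = 1.778
te_D = (4 + 4·8 + 24)/6 = 60/6 = 10; σ²_D = ((24−4)/6)² = 11.111
te_E = (4 + 4·7 + 22)/6 = 54/6 = 9; σ²_E = ((22−4)/6)² = 9.000
te_F = (2 + 4·7 + 12)/6 = 42/6 = 7; σ²_F = ((12−2)/6)² = 2.778
te_G = (8 + 4·11 + 20)/6 = 72/6 = 12; σ²_G = ((20−8)/6)² = 4.000

Forward pass:
ES_A = 0; EF_A = 11
ES_B = 11; EF_B = 11+4 = 15
ES_C = 11; EF_C = 11+7 = 18
ES_D = 11; EF_D = 11+10 = 21
ES_E = 18; EF_E = 18+9 = 27
ES_F = 11; EF_F = 11+7 = 18
ES_G = max(EF_B=15, EF_D=21, EF_E=27, EF_F=18) = 27; EF_G = 27+12 = 39
Expected project duration μ = 39 days. Critical path: A → C → E → G.

Variance along critical path = 9.000 + 1.778 + 9.000 + 4.000 = 23.778; σ = 4.876 days.
D = μ + z·σ = 39 + 1.036·4.876 = 44.1 days

44.1 days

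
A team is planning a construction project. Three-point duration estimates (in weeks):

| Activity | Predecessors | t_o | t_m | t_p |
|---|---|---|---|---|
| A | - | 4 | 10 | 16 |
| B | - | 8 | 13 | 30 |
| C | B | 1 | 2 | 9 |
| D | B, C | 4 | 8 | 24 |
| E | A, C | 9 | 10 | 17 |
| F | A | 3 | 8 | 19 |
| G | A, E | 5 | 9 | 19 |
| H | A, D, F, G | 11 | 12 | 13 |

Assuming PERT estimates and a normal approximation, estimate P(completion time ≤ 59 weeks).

te_A = (4 + 4·10 + 16)/6 = 60/6 = 10; σ²_A = ((16−4)/6)² = 4.000
te_B = (8 + 4·13 + 30)/6 = 90/6 = 15; σ²_B = ((30−8)/6)² = 13.444
te_C = (1 + 4·2 + 9)/6 = 18/6 = 3; σ²_C = ((9−1)/6)² = 1.778
te_D = (4 + 4·8 + 24)/6 = 60/6 = 10; σ²_D = ((24−4)/6)² = 11.111
te_E = (9 + 4·10 + 17)/6 = 66/6 = 11; σ²_E = ((17−9)/6)² = 1.778
te_F = (3 + 4·8 + 19)/6 = 54/6 = 9; σ²_F = ((19−3)/6)² = 7.111
te_G = (5 + 4·9 + 19)/6 = 60/6 = 10; σ²_G = ((19−5)/6)² = 5.444
te_H = (11 + 4·12 + 13)/6 = 72/6 = 12; σ²_H = ((13−11)/6)² = 0.111

Forward pass:
ES_A = 0; EF_A = 10
ES_B = 0; EF_B = 15
ES_C = 15; EF_C = 15+3 = 18
ES_D = max(EF_B=15, EF_C=18) = 18; EF_D = 18+10 = 28
ES_E = max(EF_A=10, EF_C=18) = 18; EF_E = 18+11 = 29
ES_F = 10; EF_F = 10+9 = 19
ES_G = max(EF_A=10, EF_E=29) = 29; EF_G = 29+10 = 39
ES_H = max(EF_A=10, EF_D=28, EF_F=19, EF_G=39) = 39; EF_H = 39+12 = 51
Expected project duration μ = 51 weeks. Critical path: B → C → E → G → H.

Variance along critical path = 13.444 + 1.778 + 1.778 + 5.444 + 0.111 = 22.556; σ = √22.556 = 4.749 weeks.
Z = (59 − 51) / 4.749 = 1.684
P(T ≤ 59) = Φ(1.684) ≈ 0.954

0.954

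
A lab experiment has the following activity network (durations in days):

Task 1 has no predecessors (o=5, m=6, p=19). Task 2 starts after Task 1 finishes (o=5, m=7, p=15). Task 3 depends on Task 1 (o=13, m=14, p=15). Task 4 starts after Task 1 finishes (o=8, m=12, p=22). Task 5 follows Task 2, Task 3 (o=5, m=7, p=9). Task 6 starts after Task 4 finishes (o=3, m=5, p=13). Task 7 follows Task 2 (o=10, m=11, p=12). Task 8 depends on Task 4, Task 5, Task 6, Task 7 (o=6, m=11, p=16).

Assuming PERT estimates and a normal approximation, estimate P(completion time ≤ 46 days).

te_Task 1 = (5 + 4·6 + 19)/6 = 48/6 = 8; σ²_Task 1 = ((19−5)/6)² = 5.444
te_Task 2 = (5 + 4·7 + 15)/6 = 48/6 = 8; σ²_Task 2 = ((15−5)/6)² = 2.778
te_Task 3 = (13 + 4·14 + 15)/6 = 84/6 = 14; σ²_Task 3 = ((15−13)/6)² = 0.111
te_Task 4 = (8 + 4·12 + 22)/6 = 78/6 = 13; σ²_Task 4 = ((22−8)/6)² = 5.444
te_Task 5 = (5 + 4·7 + 9)/6 = 42/6 = 7; σ²_Task 5 = ((9−5)/6)² = 0.444
te_Task 6 = (3 + 4·5 + 13)/6 = 36/6 = 6; σ²_Task 6 = ((13−3)/6)² = 2.778
te_Task 7 = (10 + 4·11 + 12)/6 = 66/6 = 11; σ²_Task 7 = ((12−10)/6)² = 0.111
te_Task 8 = (6 + 4·11 + 16)/6 = 66/6 = 11; σ²_Task 8 = ((16−6)/6)² = 2.778

Forward pass:
ES_Task 1 = 0; EF_Task 1 = 8
ES_Task 2 = 8; EF_Task 2 = 8+8 = 16
ES_Task 3 = 8; EF_Task 3 = 8+14 = 22
ES_Task 4 = 8; EF_Task 4 = 8+13 = 21
ES_Task 5 = max(EF_Task 2=16, EF_Task 3=22) = 22; EF_Task 5 = 22+7 = 29
ES_Task 6 = 21; EF_Task 6 = 21+6 = 27
ES_Task 7 = 16; EF_Task 7 = 16+11 = 27
ES_Task 8 = max(EF_Task 4=21, EF_Task 5=29, EF_Task 6=27, EF_Task 7=27) = 29; EF_Task 8 = 29+11 = 40
Expected project duration μ = 40 days. Critical path: Task 1 → Task 3 → Task 5 → Task 8.

Variance along critical path = 5.444 + 0.111 + 0.444 + 2.778 = 8.778; σ = √8.778 = 2.963 days.
Z = (46 − 40) / 2.963 = 2.025
P(T ≤ 46) = Φ(2.025) ≈ 0.979

0.979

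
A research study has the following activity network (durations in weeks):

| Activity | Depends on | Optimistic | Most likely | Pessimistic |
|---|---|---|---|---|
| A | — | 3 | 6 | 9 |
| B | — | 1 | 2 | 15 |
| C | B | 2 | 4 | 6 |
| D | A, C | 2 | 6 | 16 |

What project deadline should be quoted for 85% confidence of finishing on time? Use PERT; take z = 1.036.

te_A = (3 + 4·6 + 9)/6 = 36/6 = 6; σ²_A = ((9−3)/6)² = 1.000
te_B = (1 + 4·2 + 15)/6 = 24/6 = 4; σ²_B = ((15−1)/6)² = 5.444
te_C = (2 + 4·4 + 6)/6 = 24/6 = 4; σ²_C = ((6−2)/6)² = 0.444
te_D = (2 + 4·6 + 16)/6 = 42/6 = 7; σ²_D = ((16−2)/6)² = 5.444

Forward pass:
ES_A = 0; EF_A = 6
ES_B = 0; EF_B = 4
ES_C = 4; EF_C = 4+4 = 8
ES_D = max(EF_A=6, EF_C=8) = 8; EF_D = 8+7 = 15
Expected project duration μ = 15 weeks. Critical path: B → C → D.

Variance along critical path = 5.444 + 0.444 + 5.444 = 11.333; σ = 3.367 weeks.
D = μ + z·σ = 15 + 1.036·3.367 = 18.5 weeks

18.5 weeks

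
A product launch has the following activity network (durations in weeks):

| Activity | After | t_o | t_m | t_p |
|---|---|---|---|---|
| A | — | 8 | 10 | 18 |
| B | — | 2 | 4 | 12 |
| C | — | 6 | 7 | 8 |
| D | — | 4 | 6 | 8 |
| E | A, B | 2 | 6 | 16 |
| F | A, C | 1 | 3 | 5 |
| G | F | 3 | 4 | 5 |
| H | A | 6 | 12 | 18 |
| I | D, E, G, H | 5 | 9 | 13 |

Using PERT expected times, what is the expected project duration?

te_A = (8 + 4·10 + 18)/6 = 66/6 = 11
te_B = (2 + 4·4 + 12)/6 = 30/6 = 5
te_C = (6 + 4·7 + 8)/6 = 42/6 = 7
te_D = (4 + 4·6 + 8)/6 = 36/6 = 6
te_E = (2 + 4·6 + 16)/6 = 42/6 = 7
te_F = (1 + 4·3 + 5)/6 = 18/6 = 3
te_G = (3 + 4·4 + 5)/6 = 24/6 = 4
te_H = (6 + 4·12 + 18)/6 = 72/6 = 12
te_I = (5 + 4·9 + 13)/6 = 54/6 = 9

Forward pass:
ES_A = 0; EF_A = 11
ES_B = 0; EF_B = 5
ES_C = 0; EF_C = 7
ES_D = 0; EF_D = 6
ES_E = max(EF_A=11, EF_B=5) = 11; EF_E = 11+7 = 18
ES_F = max(EF_A=11, EF_C=7) = 11; EF_F = 11+3 = 14
ES_G = 14; EF_G = 14+4 = 18
ES_H = 11; EF_H = 11+12 = 23
ES_I = max(EF_D=6, EF_E=18, EF_G=18, EF_H=23) = 23; EF_I = 23+9 = 32
Expected project duration μ = 32 weeks. Critical path: A → H → I.

32 weeks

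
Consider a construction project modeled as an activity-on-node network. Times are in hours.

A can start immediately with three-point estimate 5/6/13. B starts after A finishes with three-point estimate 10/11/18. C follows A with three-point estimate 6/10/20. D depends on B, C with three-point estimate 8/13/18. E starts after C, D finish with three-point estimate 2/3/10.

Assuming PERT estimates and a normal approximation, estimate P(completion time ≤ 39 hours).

te_A = (5 + 4·6 + 13)/6 = 42/6 = 7; σ²_A = ((13−5)/6)² = 1.778
te_B = (10 + 4·11 + 18)/6 = 72/6 = 12; σ²_B = ((18−10)/6)² = 1.778
te_C = (6 + 4·10 + 20)/6 = 66/6 = 11; σ²_C = ((20−6)/6)² = 5.444
te_D = (8 + 4·13 + 18)/6 = 78/6 = 13; σ²_D = ((18−8)/6)² = 2.778
te_E = (2 + 4·3 + 10)/6 = 24/6 = 4; σ²_E = ((10−2)/6)² = 1.778

Forward pass:
ES_A = 0; EF_A = 7
ES_B = 7; EF_B = 7+12 = 19
ES_C = 7; EF_C = 7+11 = 18
ES_D = max(EF_B=19, EF_C=18) = 19; EF_D = 19+13 = 32
ES_E = max(EF_C=18, EF_D=32) = 32; EF_E = 32+4 = 36
Expected project duration μ = 36 hours. Critical path: A → B → D → E.

Variance along critical path = 1.778 + 1.778 + 2.778 + 1.778 = 8.111; σ = √8.111 = 2.848 hours.
Z = (39 − 36) / 2.848 = 1.053
P(T ≤ 39) = Φ(1.053) ≈ 0.854

0.854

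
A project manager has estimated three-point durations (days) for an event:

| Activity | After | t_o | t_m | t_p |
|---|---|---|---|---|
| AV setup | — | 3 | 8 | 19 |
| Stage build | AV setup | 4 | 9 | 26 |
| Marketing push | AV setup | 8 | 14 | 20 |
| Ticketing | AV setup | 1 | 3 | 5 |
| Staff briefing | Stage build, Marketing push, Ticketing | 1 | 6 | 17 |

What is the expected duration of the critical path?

30 days

te_AV setup = (3 + 4·8 + 19)/6 = 54/6 = 9
te_Stage build = (4 + 4·9 + 26)/6 = 66/6 = 11
te_Marketing push = (8 + 4·14 + 20)/6 = 84/6 = 14
te_Ticketing = (1 + 4·3 + 5)/6 = 18/6 = 3
te_Staff briefing = (1 + 4·6 + 17)/6 = 42/6 = 7

Forward pass:
ES_AV setup = 0; EF_AV setup = 9
ES_Stage build = 9; EF_Stage build = 9+11 = 20
ES_Marketing push = 9; EF_Marketing push = 9+14 = 23
ES_Ticketing = 9; EF_Ticketing = 9+3 = 12
ES_Staff briefing = max(EF_Stage build=20, EF_Marketing push=23, EF_Ticketing=12) = 23; EF_Staff briefing = 23+7 = 30
Expected project duration μ = 30 days. Critical path: AV setup → Marketing push → Staff briefing.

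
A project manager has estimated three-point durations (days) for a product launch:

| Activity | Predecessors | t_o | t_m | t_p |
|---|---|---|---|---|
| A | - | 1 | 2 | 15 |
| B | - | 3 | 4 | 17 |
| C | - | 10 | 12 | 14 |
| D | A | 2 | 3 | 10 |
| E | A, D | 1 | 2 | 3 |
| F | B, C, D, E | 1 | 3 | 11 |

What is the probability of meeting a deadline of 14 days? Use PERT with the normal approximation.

te_A = (1 + 4·2 + 15)/6 = 24/6 = 4; σ²_A = ((15−1)/6)² = 5.444
te_B = (3 + 4·4 + 17)/6 = 36/6 = 6; σ²_B = ((17−3)/6)² = 5.444
te_C = (10 + 4·12 + 14)/6 = 72/6 = 12; σ²_C = ((14−10)/6)² = 0.444
te_D = (2 + 4·3 + 10)/6 = 24/6 = 4; σ²_D = ((10−2)/6)² = 1.778
te_E = (1 + 4·2 + 3)/6 = 12/6 = 2; σ²_E = ((3−1)/6)² = 0.111
te_F = (1 + 4·3 + 11)/6 = 24/6 = 4; σ²_F = ((11−1)/6)² = 2.778

Forward pass:
ES_A = 0; EF_A = 4
ES_B = 0; EF_B = 6
ES_C = 0; EF_C = 12
ES_D = 4; EF_D = 4+4 = 8
ES_E = max(EF_A=4, EF_D=8) = 8; EF_E = 8+2 = 10
ES_F = max(EF_B=6, EF_C=12, EF_D=8, EF_E=10) = 12; EF_F = 12+4 = 16
Expected project duration μ = 16 days. Critical path: C → F.

Variance along critical path = 0.444 + 2.778 = 3.222; σ = √3.222 = 1.795 days.
Z = (14 − 16) / 1.795 = -1.114
P(T ≤ 14) = Φ(-1.114) ≈ 0.133

0.133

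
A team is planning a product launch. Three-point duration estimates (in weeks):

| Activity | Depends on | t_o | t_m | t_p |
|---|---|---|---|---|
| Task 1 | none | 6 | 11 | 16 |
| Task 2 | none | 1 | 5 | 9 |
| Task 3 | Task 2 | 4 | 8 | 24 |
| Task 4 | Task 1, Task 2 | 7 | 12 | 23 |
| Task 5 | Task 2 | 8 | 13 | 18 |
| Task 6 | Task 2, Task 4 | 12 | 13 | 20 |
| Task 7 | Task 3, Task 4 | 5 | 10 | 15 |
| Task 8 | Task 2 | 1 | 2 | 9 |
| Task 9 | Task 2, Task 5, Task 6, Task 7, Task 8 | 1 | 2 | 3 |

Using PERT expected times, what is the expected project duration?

40 weeks

te_Task 1 = (6 + 4·11 + 16)/6 = 66/6 = 11
te_Task 2 = (1 + 4·5 + 9)/6 = 30/6 = 5
te_Task 3 = (4 + 4·8 + 24)/6 = 60/6 = 10
te_Task 4 = (7 + 4·12 + 23)/6 = 78/6 = 13
te_Task 5 = (8 + 4·13 + 18)/6 = 78/6 = 13
te_Task 6 = (12 + 4·13 + 20)/6 = 84/6 = 14
te_Task 7 = (5 + 4·10 + 15)/6 = 60/6 = 10
te_Task 8 = (1 + 4·2 + 9)/6 = 18/6 = 3
te_Task 9 = (1 + 4·2 + 3)/6 = 12/6 = 2

Forward pass:
ES_Task 1 = 0; EF_Task 1 = 11
ES_Task 2 = 0; EF_Task 2 = 5
ES_Task 3 = 5; EF_Task 3 = 5+10 = 15
ES_Task 4 = max(EF_Task 1=11, EF_Task 2=5) = 11; EF_Task 4 = 11+13 = 24
ES_Task 5 = 5; EF_Task 5 = 5+13 = 18
ES_Task 6 = max(EF_Task 2=5, EF_Task 4=24) = 24; EF_Task 6 = 24+14 = 38
ES_Task 7 = max(EF_Task 3=15, EF_Task 4=24) = 24; EF_Task 7 = 24+10 = 34
ES_Task 8 = 5; EF_Task 8 = 5+3 = 8
ES_Task 9 = max(EF_Task 2=5, EF_Task 5=18, EF_Task 6=38, EF_Task 7=34, EF_Task 8=8) = 38; EF_Task 9 = 38+2 = 40
Expected project duration μ = 40 weeks. Critical path: Task 1 → Task 4 → Task 6 → Task 9.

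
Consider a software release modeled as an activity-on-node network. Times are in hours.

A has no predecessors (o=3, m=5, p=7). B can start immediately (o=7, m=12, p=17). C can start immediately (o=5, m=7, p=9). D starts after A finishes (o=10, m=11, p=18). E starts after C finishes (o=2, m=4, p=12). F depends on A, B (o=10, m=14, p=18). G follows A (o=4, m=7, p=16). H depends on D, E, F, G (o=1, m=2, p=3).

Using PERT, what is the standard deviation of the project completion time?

2.16 hours

te_A = (3 + 4·5 + 7)/6 = 30/6 = 5; σ²_A = ((7−3)/6)² = 0.444
te_B = (7 + 4·12 + 17)/6 = 72/6 = 12; σ²_B = ((17−7)/6)² = 2.778
te_C = (5 + 4·7 + 9)/6 = 42/6 = 7; σ²_C = ((9−5)/6)² = 0.444
te_D = (10 + 4·11 + 18)/6 = 72/6 = 12; σ²_D = ((18−10)/6)² = 1.778
te_E = (2 + 4·4 + 12)/6 = 30/6 = 5; σ²_E = ((12−2)/6)² = 2.778
te_F = (10 + 4·14 + 18)/6 = 84/6 = 14; σ²_F = ((18−10)/6)² = 1.778
te_G = (4 + 4·7 + 16)/6 = 48/6 = 8; σ²_G = ((16−4)/6)² = 4.000
te_H = (1 + 4·2 + 3)/6 = 12/6 = 2; σ²_H = ((3−1)/6)² = 0.111

Forward pass:
ES_A = 0; EF_A = 5
ES_B = 0; EF_B = 12
ES_C = 0; EF_C = 7
ES_D = 5; EF_D = 5+12 = 17
ES_E = 7; EF_E = 7+5 = 12
ES_F = max(EF_A=5, EF_B=12) = 12; EF_F = 12+14 = 26
ES_G = 5; EF_G = 5+8 = 13
ES_H = max(EF_D=17, EF_E=12, EF_F=26, EF_G=13) = 26; EF_H = 26+2 = 28
Expected project duration μ = 28 hours. Critical path: B → F → H.

Variance along critical path = 2.778 + 1.778 + 0.111 = 4.667
σ = √4.667 = 2.160 hours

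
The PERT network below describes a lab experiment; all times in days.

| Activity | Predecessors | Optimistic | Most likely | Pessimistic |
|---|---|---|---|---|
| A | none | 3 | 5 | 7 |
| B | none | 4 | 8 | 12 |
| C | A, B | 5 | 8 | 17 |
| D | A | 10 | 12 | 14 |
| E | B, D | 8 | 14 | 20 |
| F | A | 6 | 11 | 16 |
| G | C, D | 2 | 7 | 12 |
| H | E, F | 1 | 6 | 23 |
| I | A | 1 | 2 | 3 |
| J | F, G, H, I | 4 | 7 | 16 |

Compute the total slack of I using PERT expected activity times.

te_A = (3 + 4·5 + 7)/6 = 30/6 = 5
te_B = (4 + 4·8 + 12)/6 = 48/6 = 8
te_C = (5 + 4·8 + 17)/6 = 54/6 = 9
te_D = (10 + 4·12 + 14)/6 = 72/6 = 12
te_E = (8 + 4·14 + 20)/6 = 84/6 = 14
te_F = (6 + 4·11 + 16)/6 = 66/6 = 11
te_G = (2 + 4·7 + 12)/6 = 42/6 = 7
te_H = (1 + 4·6 + 23)/6 = 48/6 = 8
te_I = (1 + 4·2 + 3)/6 = 12/6 = 2
te_J = (4 + 4·7 + 16)/6 = 48/6 = 8

Forward pass:
ES_A = 0; EF_A = 5
ES_B = 0; EF_B = 8
ES_C = max(EF_A=5, EF_B=8) = 8; EF_C = 8+9 = 17
ES_D = 5; EF_D = 5+12 = 17
ES_E = max(EF_B=8, EF_D=17) = 17; EF_E = 17+14 = 31
ES_F = 5; EF_F = 5+11 = 16
ES_G = max(EF_C=17, EF_D=17) = 17; EF_G = 17+7 = 24
ES_H = max(EF_E=31, EF_F=16) = 31; EF_H = 31+8 = 39
ES_I = 5; EF_I = 5+2 = 7
ES_J = max(EF_F=16, EF_G=24, EF_H=39, EF_I=7) = 39; EF_J = 39+8 = 47
Expected project duration μ = 47 days. Critical path: A → D → E → H → J.

Backward pass:
LF_J = 47; LS_J = 47−8 = 39
LF_I = LS_J = 39; LS_I = 39−2 = 37
LF_H = LS_J = 39; LS_H = 39−8 = 31
LF_G = LS_J = 39; LS_G = 39−7 = 32
LF_F = min(LS_H=31, LS_J=39) = 31; LS_F = 31−11 = 20
LF_E = LS_H = 31; LS_E = 31−14 = 17
LF_D = min(LS_E=17, LS_G=32) = 17; LS_D = 17−12 = 5
LF_C = LS_G = 32; LS_C = 32−9 = 23
LF_B = min(LS_C=23, LS_E=17) = 17; LS_B = 17−8 = 9
LF_A = min(LS_C=23, LS_D=5, LS_F=20, LS_I=37) = 5; LS_A = 5−5 = 0
Slack_I = LS_I − ES_I = 37 − 5 = 32

32 days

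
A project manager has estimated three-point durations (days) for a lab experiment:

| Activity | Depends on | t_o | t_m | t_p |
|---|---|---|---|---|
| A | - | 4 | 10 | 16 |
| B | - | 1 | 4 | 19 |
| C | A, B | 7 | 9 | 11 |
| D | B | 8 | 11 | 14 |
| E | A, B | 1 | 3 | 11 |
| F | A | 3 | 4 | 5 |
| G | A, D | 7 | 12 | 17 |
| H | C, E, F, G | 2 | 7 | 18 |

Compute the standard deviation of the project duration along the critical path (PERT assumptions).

4.46 days

te_A = (4 + 4·10 + 16)/6 = 60/6 = 10; σ²_A = ((16−4)/6)² = 4.000
te_B = (1 + 4·4 + 19)/6 = 36/6 = 6; σ²_B = ((19−1)/6)² = 9.000
te_C = (7 + 4·9 + 11)/6 = 54/6 = 9; σ²_C = ((11−7)/6)² = 0.444
te_D = (8 + 4·11 + 14)/6 = 66/6 = 11; σ²_D = ((14−8)/6)² = 1.000
te_E = (1 + 4·3 + 11)/6 = 24/6 = 4; σ²_E = ((11−1)/6)² = 2.778
te_F = (3 + 4·4 + 5)/6 = 24/6 = 4; σ²_F = ((5−3)/6)² = 0.111
te_G = (7 + 4·12 + 17)/6 = 72/6 = 12; σ²_G = ((17−7)/6)² = 2.778
te_H = (2 + 4·7 + 18)/6 = 48/6 = 8; σ²_H = ((18−2)/6)² = 7.111

Forward pass:
ES_A = 0; EF_A = 10
ES_B = 0; EF_B = 6
ES_C = max(EF_A=10, EF_B=6) = 10; EF_C = 10+9 = 19
ES_D = 6; EF_D = 6+11 = 17
ES_E = max(EF_A=10, EF_B=6) = 10; EF_E = 10+4 = 14
ES_F = 10; EF_F = 10+4 = 14
ES_G = max(EF_A=10, EF_D=17) = 17; EF_G = 17+12 = 29
ES_H = max(EF_C=19, EF_E=14, EF_F=14, EF_G=29) = 29; EF_H = 29+8 = 37
Expected project duration μ = 37 days. Critical path: B → D → G → H.

Variance along critical path = 9.000 + 1.000 + 2.778 + 7.111 = 19.889
σ = √19.889 = 4.460 days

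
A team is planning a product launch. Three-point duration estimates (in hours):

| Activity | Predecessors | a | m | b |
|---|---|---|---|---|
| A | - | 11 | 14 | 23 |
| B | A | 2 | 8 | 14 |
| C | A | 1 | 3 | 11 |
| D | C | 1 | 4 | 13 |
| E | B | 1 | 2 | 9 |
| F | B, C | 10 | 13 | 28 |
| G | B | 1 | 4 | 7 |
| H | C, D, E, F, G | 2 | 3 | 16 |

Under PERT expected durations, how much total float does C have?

4 hours

te_A = (11 + 4·14 + 23)/6 = 90/6 = 15
te_B = (2 + 4·8 + 14)/6 = 48/6 = 8
te_C = (1 + 4·3 + 11)/6 = 24/6 = 4
te_D = (1 + 4·4 + 13)/6 = 30/6 = 5
te_E = (1 + 4·2 + 9)/6 = 18/6 = 3
te_F = (10 + 4·13 + 28)/6 = 90/6 = 15
te_G = (1 + 4·4 + 7)/6 = 24/6 = 4
te_H = (2 + 4·3 + 16)/6 = 30/6 = 5

Forward pass:
ES_A = 0; EF_A = 15
ES_B = 15; EF_B = 15+8 = 23
ES_C = 15; EF_C = 15+4 = 19
ES_D = 19; EF_D = 19+5 = 24
ES_E = 23; EF_E = 23+3 = 26
ES_F = max(EF_B=23, EF_C=19) = 23; EF_F = 23+15 = 38
ES_G = 23; EF_G = 23+4 = 27
ES_H = max(EF_C=19, EF_D=24, EF_E=26, EF_F=38, EF_G=27) = 38; EF_H = 38+5 = 43
Expected project duration μ = 43 hours. Critical path: A → B → F → H.

Backward pass:
LF_H = 43; LS_H = 43−5 = 38
LF_G = LS_H = 38; LS_G = 38−4 = 34
LF_F = LS_H = 38; LS_F = 38−15 = 23
LF_E = LS_H = 38; LS_E = 38−3 = 35
LF_D = LS_H = 38; LS_D = 38−5 = 33
LF_C = min(LS_D=33, LS_F=23, LS_H=38) = 23; LS_C = 23−4 = 19
LF_B = min(LS_E=35, LS_F=23, LS_G=34) = 23; LS_B = 23−8 = 15
LF_A = min(LS_B=15, LS_C=19) = 15; LS_A = 15−15 = 0
Slack_C = LS_C − ES_C = 19 − 15 = 4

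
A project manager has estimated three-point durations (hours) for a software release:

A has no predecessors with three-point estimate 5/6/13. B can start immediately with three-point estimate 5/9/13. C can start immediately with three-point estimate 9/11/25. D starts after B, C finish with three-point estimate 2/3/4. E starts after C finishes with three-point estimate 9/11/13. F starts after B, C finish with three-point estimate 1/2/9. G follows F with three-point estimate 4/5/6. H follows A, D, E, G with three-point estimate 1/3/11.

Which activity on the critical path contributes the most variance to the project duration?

C

te_A = (5 + 4·6 + 13)/6 = 42/6 = 7; σ²_A = ((13−5)/6)² = 1.778
te_B = (5 + 4·9 + 13)/6 = 54/6 = 9; σ²_B = ((13−5)/6)² = 1.778
te_C = (9 + 4·11 + 25)/6 = 78/6 = 13; σ²_C = ((25−9)/6)² = 7.111
te_D = (2 + 4·3 + 4)/6 = 18/6 = 3; σ²_D = ((4−2)/6)² = 0.111
te_E = (9 + 4·11 + 13)/6 = 66/6 = 11; σ²_E = ((13−9)/6)² = 0.444
te_F = (1 + 4·2 + 9)/6 = 18/6 = 3; σ²_F = ((9−1)/6)² = 1.778
te_G = (4 + 4·5 + 6)/6 = 30/6 = 5; σ²_G = ((6−4)/6)² = 0.111
te_H = (1 + 4·3 + 11)/6 = 24/6 = 4; σ²_H = ((11−1)/6)² = 2.778

Forward pass:
ES_A = 0; EF_A = 7
ES_B = 0; EF_B = 9
ES_C = 0; EF_C = 13
ES_D = max(EF_B=9, EF_C=13) = 13; EF_D = 13+3 = 16
ES_E = 13; EF_E = 13+11 = 24
ES_F = max(EF_B=9, EF_C=13) = 13; EF_F = 13+3 = 16
ES_G = 16; EF_G = 16+5 = 21
ES_H = max(EF_A=7, EF_D=16, EF_E=24, EF_G=21) = 24; EF_H = 24+4 = 28
Expected project duration μ = 28 hours. Critical path: C → E → H.

Variances on critical path: σ²_C=7.111, σ²_E=0.444, σ²_H=2.778.
Largest is σ²_C = 7.111.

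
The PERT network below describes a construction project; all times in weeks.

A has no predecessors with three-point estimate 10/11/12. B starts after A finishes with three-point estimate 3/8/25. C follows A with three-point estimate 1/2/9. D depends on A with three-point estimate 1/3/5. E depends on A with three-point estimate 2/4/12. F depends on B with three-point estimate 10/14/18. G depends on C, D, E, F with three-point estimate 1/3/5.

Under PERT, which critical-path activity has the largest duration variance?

B

te_A = (10 + 4·11 + 12)/6 = 66/6 = 11; σ²_A = ((12−10)/6)² = 0.111
te_B = (3 + 4·8 + 25)/6 = 60/6 = 10; σ²_B = ((25−3)/6)² = 13.444
te_C = (1 + 4·2 + 9)/6 = 18/6 = 3; σ²_C = ((9−1)/6)² = 1.778
te_D = (1 + 4·3 + 5)/6 = 18/6 = 3; σ²_D = ((5−1)/6)² = 0.444
te_E = (2 + 4·4 + 12)/6 = 30/6 = 5; σ²_E = ((12−2)/6)² = 2.778
te_F = (10 + 4·14 + 18)/6 = 84/6 = 14; σ²_F = ((18−10)/6)² = 1.778
te_G = (1 + 4·3 + 5)/6 = 18/6 = 3; σ²_G = ((5−1)/6)² = 0.444

Forward pass:
ES_A = 0; EF_A = 11
ES_B = 11; EF_B = 11+10 = 21
ES_C = 11; EF_C = 11+3 = 14
ES_D = 11; EF_D = 11+3 = 14
ES_E = 11; EF_E = 11+5 = 16
ES_F = 21; EF_F = 21+14 = 35
ES_G = max(EF_C=14, EF_D=14, EF_E=16, EF_F=35) = 35; EF_G = 35+3 = 38
Expected project duration μ = 38 weeks. Critical path: A → B → F → G.

Variances on critical path: σ²_A=0.111, σ²_B=13.444, σ²_F=1.778, σ²_G=0.444.
Largest is σ²_B = 13.444.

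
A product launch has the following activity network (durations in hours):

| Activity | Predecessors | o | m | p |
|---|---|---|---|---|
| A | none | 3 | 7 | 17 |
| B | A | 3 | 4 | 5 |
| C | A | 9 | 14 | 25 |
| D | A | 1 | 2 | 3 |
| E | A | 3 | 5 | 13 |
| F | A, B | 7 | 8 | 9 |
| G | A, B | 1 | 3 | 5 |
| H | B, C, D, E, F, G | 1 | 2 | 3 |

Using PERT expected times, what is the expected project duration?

te_A = (3 + 4·7 + 17)/6 = 48/6 = 8
te_B = (3 + 4·4 + 5)/6 = 24/6 = 4
te_C = (9 + 4·14 + 25)/6 = 90/6 = 15
te_D = (1 + 4·2 + 3)/6 = 12/6 = 2
te_E = (3 + 4·5 + 13)/6 = 36/6 = 6
te_F = (7 + 4·8 + 9)/6 = 48/6 = 8
te_G = (1 + 4·3 + 5)/6 = 18/6 = 3
te_H = (1 + 4·2 + 3)/6 = 12/6 = 2

Forward pass:
ES_A = 0; EF_A = 8
ES_B = 8; EF_B = 8+4 = 12
ES_C = 8; EF_C = 8+15 = 23
ES_D = 8; EF_D = 8+2 = 10
ES_E = 8; EF_E = 8+6 = 14
ES_F = max(EF_A=8, EF_B=12) = 12; EF_F = 12+8 = 20
ES_G = max(EF_A=8, EF_B=12) = 12; EF_G = 12+3 = 15
ES_H = max(EF_B=12, EF_C=23, EF_D=10, EF_E=14, EF_F=20, EF_G=15) = 23; EF_H = 23+2 = 25
Expected project duration μ = 25 hours. Critical path: A → C → H.

25 hours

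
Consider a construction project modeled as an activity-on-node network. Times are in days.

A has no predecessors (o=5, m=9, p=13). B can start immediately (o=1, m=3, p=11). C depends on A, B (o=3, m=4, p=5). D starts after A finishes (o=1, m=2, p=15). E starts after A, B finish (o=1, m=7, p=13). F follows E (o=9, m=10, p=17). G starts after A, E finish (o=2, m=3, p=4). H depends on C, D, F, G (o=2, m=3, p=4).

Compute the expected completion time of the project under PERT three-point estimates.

30 days

te_A = (5 + 4·9 + 13)/6 = 54/6 = 9
te_B = (1 + 4·3 + 11)/6 = 24/6 = 4
te_C = (3 + 4·4 + 5)/6 = 24/6 = 4
te_D = (1 + 4·2 + 15)/6 = 24/6 = 4
te_E = (1 + 4·7 + 13)/6 = 42/6 = 7
te_F = (9 + 4·10 + 17)/6 = 66/6 = 11
te_G = (2 + 4·3 + 4)/6 = 18/6 = 3
te_H = (2 + 4·3 + 4)/6 = 18/6 = 3

Forward pass:
ES_A = 0; EF_A = 9
ES_B = 0; EF_B = 4
ES_C = max(EF_A=9, EF_B=4) = 9; EF_C = 9+4 = 13
ES_D = 9; EF_D = 9+4 = 13
ES_E = max(EF_A=9, EF_B=4) = 9; EF_E = 9+7 = 16
ES_F = 16; EF_F = 16+11 = 27
ES_G = max(EF_A=9, EF_E=16) = 16; EF_G = 16+3 = 19
ES_H = max(EF_C=13, EF_D=13, EF_F=27, EF_G=19) = 27; EF_H = 27+3 = 30
Expected project duration μ = 30 days. Critical path: A → E → F → H.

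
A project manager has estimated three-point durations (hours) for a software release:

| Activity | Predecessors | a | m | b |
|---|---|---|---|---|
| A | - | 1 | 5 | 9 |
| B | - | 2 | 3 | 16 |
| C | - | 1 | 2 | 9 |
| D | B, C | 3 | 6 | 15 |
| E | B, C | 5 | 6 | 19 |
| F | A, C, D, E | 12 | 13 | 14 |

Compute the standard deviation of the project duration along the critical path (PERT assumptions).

3.32 hours

te_A = (1 + 4·5 + 9)/6 = 30/6 = 5; σ²_A = ((9−1)/6)² = 1.778
te_B = (2 + 4·3 + 16)/6 = 30/6 = 5; σ²_B = ((16−2)/6)² = 5.444
te_C = (1 + 4·2 + 9)/6 = 18/6 = 3; σ²_C = ((9−1)/6)² = 1.778
te_D = (3 + 4·6 + 15)/6 = 42/6 = 7; σ²_D = ((15−3)/6)² = 4.000
te_E = (5 + 4·6 + 19)/6 = 48/6 = 8; σ²_E = ((19−5)/6)² = 5.444
te_F = (12 + 4·13 + 14)/6 = 78/6 = 13; σ²_F = ((14−12)/6)² = 0.111

Forward pass:
ES_A = 0; EF_A = 5
ES_B = 0; EF_B = 5
ES_C = 0; EF_C = 3
ES_D = max(EF_B=5, EF_C=3) = 5; EF_D = 5+7 = 12
ES_E = max(EF_B=5, EF_C=3) = 5; EF_E = 5+8 = 13
ES_F = max(EF_A=5, EF_C=3, EF_D=12, EF_E=13) = 13; EF_F = 13+13 = 26
Expected project duration μ = 26 hours. Critical path: B → E → F.

Variance along critical path = 5.444 + 5.444 + 0.111 = 11.000
σ = √11.000 = 3.317 hours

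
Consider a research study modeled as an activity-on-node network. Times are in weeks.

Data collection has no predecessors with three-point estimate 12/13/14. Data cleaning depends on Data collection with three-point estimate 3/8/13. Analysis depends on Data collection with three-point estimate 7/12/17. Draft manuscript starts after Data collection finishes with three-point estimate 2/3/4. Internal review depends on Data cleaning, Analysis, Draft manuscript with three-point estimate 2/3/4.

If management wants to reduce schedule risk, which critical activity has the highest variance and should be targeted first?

Analysis

te_Data collection = (12 + 4·13 + 14)/6 = 78/6 = 13; σ²_Data collection = ((14−12)/6)² = 0.111
te_Data cleaning = (3 + 4·8 + 13)/6 = 48/6 = 8; σ²_Data cleaning = ((13−3)/6)² = 2.778
te_Analysis = (7 + 4·12 + 17)/6 = 72/6 = 12; σ²_Analysis = ((17−7)/6)² = 2.778
te_Draft manuscript = (2 + 4·3 + 4)/6 = 18/6 = 3; σ²_Draft manuscript = ((4−2)/6)² = 0.111
te_Internal review = (2 + 4·3 + 4)/6 = 18/6 = 3; σ²_Internal review = ((4−2)/6)² = 0.111

Forward pass:
ES_Data collection = 0; EF_Data collection = 13
ES_Data cleaning = 13; EF_Data cleaning = 13+8 = 21
ES_Analysis = 13; EF_Analysis = 13+12 = 25
ES_Draft manuscript = 13; EF_Draft manuscript = 13+3 = 16
ES_Internal review = max(EF_Data cleaning=21, EF_Analysis=25, EF_Draft manuscript=16) = 25; EF_Internal review = 25+3 = 28
Expected project duration μ = 28 weeks. Critical path: Data collection → Analysis → Internal review.

Variances on critical path: σ²_Data collection=0.111, σ²_Analysis=2.778, σ²_Internal review=0.111.
Largest is σ²_Analysis = 2.778.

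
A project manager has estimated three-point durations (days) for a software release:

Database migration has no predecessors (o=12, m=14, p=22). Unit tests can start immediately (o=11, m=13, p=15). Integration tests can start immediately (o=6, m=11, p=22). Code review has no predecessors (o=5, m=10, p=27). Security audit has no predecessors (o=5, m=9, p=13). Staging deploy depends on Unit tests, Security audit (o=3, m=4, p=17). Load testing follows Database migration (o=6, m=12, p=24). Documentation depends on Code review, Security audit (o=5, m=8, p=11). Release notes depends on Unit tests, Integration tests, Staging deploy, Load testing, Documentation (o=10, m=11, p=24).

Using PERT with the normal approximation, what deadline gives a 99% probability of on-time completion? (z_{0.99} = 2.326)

te_Database migration = (12 + 4·14 + 22)/6 = 90/6 = 15; σ²_Database migration = ((22−12)/6)² = 2.778
te_Unit tests = (11 + 4·13 + 15)/6 = 78/6 = 13; σ²_Unit tests = ((15−11)/6)² = 0.444
te_Integration tests = (6 + 4·11 + 22)/6 = 72/6 = 12; σ²_Integration tests = ((22−6)/6)² = 7.111
te_Code review = (5 + 4·10 + 27)/6 = 72/6 = 12; σ²_Code review = ((27−5)/6)² = 13.444
te_Security audit = (5 + 4·9 + 13)/6 = 54/6 = 9; σ²_Security audit = ((13−5)/6)² = 1.778
te_Staging deploy = (3 + 4·4 + 17)/6 = 36/6 = 6; σ²_Staging deploy = ((17−3)/6)² = 5.444
te_Load testing = (6 + 4·12 + 24)/6 = 78/6 = 13; σ²_Load testing = ((24−6)/6)² = 9.000
te_Documentation = (5 + 4·8 + 11)/6 = 48/6 = 8; σ²_Documentation = ((11−5)/6)² = 1.000
te_Release notes = (10 + 4·11 + 24)/6 = 78/6 = 13; σ²_Release notes = ((24−10)/6)² = 5.444

Forward pass:
ES_Database migration = 0; EF_Database migration = 15
ES_Unit tests = 0; EF_Unit tests = 13
ES_Integration tests = 0; EF_Integration tests = 12
ES_Code review = 0; EF_Code review = 12
ES_Security audit = 0; EF_Security audit = 9
ES_Staging deploy = max(EF_Unit tests=13, EF_Security audit=9) = 13; EF_Staging deploy = 13+6 = 19
ES_Load testing = 15; EF_Load testing = 15+13 = 28
ES_Documentation = max(EF_Code review=12, EF_Security audit=9) = 12; EF_Documentation = 12+8 = 20
ES_Release notes = max(EF_Unit tests=13, EF_Integration tests=12, EF_Staging deploy=19, EF_Load testing=28, EF_Documentation=20) = 28; EF_Release notes = 28+13 = 41
Expected project duration μ = 41 days. Critical path: Database migration → Load testing → Release notes.

Variance along critical path = 2.778 + 9.000 + 5.444 = 17.222; σ = 4.150 days.
D = μ + z·σ = 41 + 2.326·4.150 = 50.7 days

50.7 days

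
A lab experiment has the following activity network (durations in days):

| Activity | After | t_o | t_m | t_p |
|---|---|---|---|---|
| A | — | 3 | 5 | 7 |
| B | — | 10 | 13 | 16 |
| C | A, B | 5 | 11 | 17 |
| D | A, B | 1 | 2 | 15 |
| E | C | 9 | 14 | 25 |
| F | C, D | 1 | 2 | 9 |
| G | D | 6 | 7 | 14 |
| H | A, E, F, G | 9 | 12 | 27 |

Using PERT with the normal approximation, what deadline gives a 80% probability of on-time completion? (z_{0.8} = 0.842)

56.9 days

te_A = (3 + 4·5 + 7)/6 = 30/6 = 5; σ²_A = ((7−3)/6)² = 0.444
te_B = (10 + 4·13 + 16)/6 = 78/6 = 13; σ²_B = ((16−10)/6)² = 1.000
te_C = (5 + 4·11 + 17)/6 = 66/6 = 11; σ²_C = ((17−5)/6)² = 4.000
te_D = (1 + 4·2 + 15)/6 = 24/6 = 4; σ²_D = ((15−1)/6)² = 5.444
te_E = (9 + 4·14 + 25)/6 = 90/6 = 15; σ²_E = ((25−9)/6)² = 7.111
te_F = (1 + 4·2 + 9)/6 = 18/6 = 3; σ²_F = ((9−1)/6)² = 1.778
te_G = (6 + 4·7 + 14)/6 = 48/6 = 8; σ²_G = ((14−6)/6)² = 1.778
te_H = (9 + 4·12 + 27)/6 = 84/6 = 14; σ²_H = ((27−9)/6)² = 9.000

Forward pass:
ES_A = 0; EF_A = 5
ES_B = 0; EF_B = 13
ES_C = max(EF_A=5, EF_B=13) = 13; EF_C = 13+11 = 24
ES_D = max(EF_A=5, EF_B=13) = 13; EF_D = 13+4 = 17
ES_E = 24; EF_E = 24+15 = 39
ES_F = max(EF_C=24, EF_D=17) = 24; EF_F = 24+3 = 27
ES_G = 17; EF_G = 17+8 = 25
ES_H = max(EF_A=5, EF_E=39, EF_F=27, EF_G=25) = 39; EF_H = 39+14 = 53
Expected project duration μ = 53 days. Critical path: B → C → E → H.

Variance along critical path = 1.000 + 4.000 + 7.111 + 9.000 = 21.111; σ = 4.595 days.
D = μ + z·σ = 53 + 0.842·4.595 = 56.9 days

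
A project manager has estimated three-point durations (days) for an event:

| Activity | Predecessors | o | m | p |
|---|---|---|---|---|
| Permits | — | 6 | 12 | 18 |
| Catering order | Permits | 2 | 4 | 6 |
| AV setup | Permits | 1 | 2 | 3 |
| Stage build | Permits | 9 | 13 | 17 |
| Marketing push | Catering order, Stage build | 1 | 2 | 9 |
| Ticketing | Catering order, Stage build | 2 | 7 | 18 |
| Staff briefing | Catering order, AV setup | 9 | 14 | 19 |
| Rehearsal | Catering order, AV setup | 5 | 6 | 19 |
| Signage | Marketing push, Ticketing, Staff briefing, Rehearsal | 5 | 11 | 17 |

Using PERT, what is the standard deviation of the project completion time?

4.11 days

te_Permits = (6 + 4·12 + 18)/6 = 72/6 = 12; σ²_Permits = ((18−6)/6)² = 4.000
te_Catering order = (2 + 4·4 + 6)/6 = 24/6 = 4; σ²_Catering order = ((6−2)/6)² = 0.444
te_AV setup = (1 + 4·2 + 3)/6 = 12/6 = 2; σ²_AV setup = ((3−1)/6)² = 0.111
te_Stage build = (9 + 4·13 + 17)/6 = 78/6 = 13; σ²_Stage build = ((17−9)/6)² = 1.778
te_Marketing push = (1 + 4·2 + 9)/6 = 18/6 = 3; σ²_Marketing push = ((9−1)/6)² = 1.778
te_Ticketing = (2 + 4·7 + 18)/6 = 48/6 = 8; σ²_Ticketing = ((18−2)/6)² = 7.111
te_Staff briefing = (9 + 4·14 + 19)/6 = 84/6 = 14; σ²_Staff briefing = ((19−9)/6)² = 2.778
te_Rehearsal = (5 + 4·6 + 19)/6 = 48/6 = 8; σ²_Rehearsal = ((19−5)/6)² = 5.444
te_Signage = (5 + 4·11 + 17)/6 = 66/6 = 11; σ²_Signage = ((17−5)/6)² = 4.000

Forward pass:
ES_Permits = 0; EF_Permits = 12
ES_Catering order = 12; EF_Catering order = 12+4 = 16
ES_AV setup = 12; EF_AV setup = 12+2 = 14
ES_Stage build = 12; EF_Stage build = 12+13 = 25
ES_Marketing push = max(EF_Catering order=16, EF_Stage build=25) = 25; EF_Marketing push = 25+3 = 28
ES_Ticketing = max(EF_Catering order=16, EF_Stage build=25) = 25; EF_Ticketing = 25+8 = 33
ES_Staff briefing = max(EF_Catering order=16, EF_AV setup=14) = 16; EF_Staff briefing = 16+14 = 30
ES_Rehearsal = max(EF_Catering order=16, EF_AV setup=14) = 16; EF_Rehearsal = 16+8 = 24
ES_Signage = max(EF_Marketing push=28, EF_Ticketing=33, EF_Staff briefing=30, EF_Rehearsal=24) = 33; EF_Signage = 33+11 = 44
Expected project duration μ = 44 days. Critical path: Permits → Stage build → Ticketing → Signage.

Variance along critical path = 4.000 + 1.778 + 7.111 + 4.000 = 16.889
σ = √16.889 = 4.110 days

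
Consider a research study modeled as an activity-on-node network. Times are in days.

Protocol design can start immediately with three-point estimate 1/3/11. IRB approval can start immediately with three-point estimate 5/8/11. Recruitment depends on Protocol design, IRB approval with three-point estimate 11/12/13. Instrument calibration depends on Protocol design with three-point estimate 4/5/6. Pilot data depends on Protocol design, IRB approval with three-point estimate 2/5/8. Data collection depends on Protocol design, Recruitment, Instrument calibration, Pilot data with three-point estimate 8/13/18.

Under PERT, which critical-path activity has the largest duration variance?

te_Protocol design = (1 + 4·3 + 11)/6 = 24/6 = 4; σ²_Protocol design = ((11−1)/6)² = 2.778
te_IRB approval = (5 + 4·8 + 11)/6 = 48/6 = 8; σ²_IRB approval = ((11−5)/6)² = 1.000
te_Recruitment = (11 + 4·12 + 13)/6 = 72/6 = 12; σ²_Recruitment = ((13−11)/6)² = 0.111
te_Instrument calibration = (4 + 4·5 + 6)/6 = 30/6 = 5; σ²_Instrument calibration = ((6−4)/6)² = 0.111
te_Pilot data = (2 + 4·5 + 8)/6 = 30/6 = 5; σ²_Pilot data = ((8−2)/6)² = 1.000
te_Data collection = (8 + 4·13 + 18)/6 = 78/6 = 13; σ²_Data collection = ((18−8)/6)² = 2.778

Forward pass:
ES_Protocol design = 0; EF_Protocol design = 4
ES_IRB approval = 0; EF_IRB approval = 8
ES_Recruitment = max(EF_Protocol design=4, EF_IRB approval=8) = 8; EF_Recruitment = 8+12 = 20
ES_Instrument calibration = 4; EF_Instrument calibration = 4+5 = 9
ES_Pilot data = max(EF_Protocol design=4, EF_IRB approval=8) = 8; EF_Pilot data = 8+5 = 13
ES_Data collection = max(EF_Protocol design=4, EF_Recruitment=20, EF_Instrument calibration=9, EF_Pilot data=13) = 20; EF_Data collection = 20+13 = 33
Expected project duration μ = 33 days. Critical path: IRB approval → Recruitment → Data collection.

Variances on critical path: σ²_IRB approval=1.000, σ²_Recruitment=0.111, σ²_Data collection=2.778.
Largest is σ²_Data collection = 2.778.

Data collection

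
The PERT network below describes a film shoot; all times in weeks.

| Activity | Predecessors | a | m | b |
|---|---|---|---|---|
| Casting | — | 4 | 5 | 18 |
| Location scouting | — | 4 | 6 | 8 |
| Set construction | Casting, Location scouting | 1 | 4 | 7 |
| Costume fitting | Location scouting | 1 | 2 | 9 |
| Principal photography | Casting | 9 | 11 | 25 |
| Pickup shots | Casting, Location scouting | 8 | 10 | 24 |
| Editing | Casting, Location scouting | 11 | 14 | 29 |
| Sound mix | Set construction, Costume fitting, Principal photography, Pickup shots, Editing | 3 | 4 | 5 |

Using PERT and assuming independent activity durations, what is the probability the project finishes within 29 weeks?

0.700

te_Casting = (4 + 4·5 + 18)/6 = 42/6 = 7; σ²_Casting = ((18−4)/6)² = 5.444
te_Location scouting = (4 + 4·6 + 8)/6 = 36/6 = 6; σ²_Location scouting = ((8−4)/6)² = 0.444
te_Set construction = (1 + 4·4 + 7)/6 = 24/6 = 4; σ²_Set construction = ((7−1)/6)² = 1.000
te_Costume fitting = (1 + 4·2 + 9)/6 = 18/6 = 3; σ²_Costume fitting = ((9−1)/6)² = 1.778
te_Principal photography = (9 + 4·11 + 25)/6 = 78/6 = 13; σ²_Principal photography = ((25−9)/6)² = 7.111
te_Pickup shots = (8 + 4·10 + 24)/6 = 72/6 = 12; σ²_Pickup shots = ((24−8)/6)² = 7.111
te_Editing = (11 + 4·14 + 29)/6 = 96/6 = 16; σ²_Editing = ((29−11)/6)² = 9.000
te_Sound mix = (3 + 4·4 + 5)/6 = 24/6 = 4; σ²_Sound mix = ((5−3)/6)² = 0.111

Forward pass:
ES_Casting = 0; EF_Casting = 7
ES_Location scouting = 0; EF_Location scouting = 6
ES_Set construction = max(EF_Casting=7, EF_Location scouting=6) = 7; EF_Set construction = 7+4 = 11
ES_Costume fitting = 6; EF_Costume fitting = 6+3 = 9
ES_Principal photography = 7; EF_Principal photography = 7+13 = 20
ES_Pickup shots = max(EF_Casting=7, EF_Location scouting=6) = 7; EF_Pickup shots = 7+12 = 19
ES_Editing = max(EF_Casting=7, EF_Location scouting=6) = 7; EF_Editing = 7+16 = 23
ES_Sound mix = max(EF_Set construction=11, EF_Costume fitting=9, EF_Principal photography=20, EF_Pickup shots=19, EF_Editing=23) = 23; EF_Sound mix = 23+4 = 27
Expected project duration μ = 27 weeks. Critical path: Casting → Editing → Sound mix.

Variance along critical path = 5.444 + 9.000 + 0.111 = 14.556; σ = √14.556 = 3.815 weeks.
Z = (29 − 27) / 3.815 = 0.524
P(T ≤ 29) = Φ(0.524) ≈ 0.700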